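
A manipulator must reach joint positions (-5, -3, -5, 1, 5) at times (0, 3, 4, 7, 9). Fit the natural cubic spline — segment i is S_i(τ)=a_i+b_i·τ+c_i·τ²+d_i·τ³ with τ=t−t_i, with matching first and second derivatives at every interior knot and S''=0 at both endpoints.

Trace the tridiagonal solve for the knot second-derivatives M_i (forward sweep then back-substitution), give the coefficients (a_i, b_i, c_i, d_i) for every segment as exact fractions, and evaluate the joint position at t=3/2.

Δ: Δ0=2/3, Δ1=-2, Δ2=2, Δ3=2
row 1: diag=8, rhs=-16; c'=1/8, d'=-2
row 2: denom=8−1·1/8=63/8; d'=(24−1·-2)/(63/8)=208/63
row 3: denom=10−3·8/21=62/7; d'=(0−3·208/63)/(62/7)=-104/93
back: M3=-104/93
back: M2=208/63−8/21·-104/93=1040/279
back: M1=-2−1/8·1040/279=-688/279
M: M0=0, M1=-688/279, M2=1040/279, M3=-104/93, M4=0
seg 0: a=-5, c=M0/2=0, d=(M1−M0)/(6·3)=-344/2511, b=Δ0−h0·(2M0+M1)/6=530/279
seg 1: a=-3, c=M1/2=-344/279, d=(M2−M1)/(6·1)=32/31, b=Δ1−h1·(2M1+M2)/6=-502/279
seg 2: a=-5, c=M2/2=520/279, d=(M3−M2)/(6·3)=-676/2511, b=Δ2−h2·(2M2+M3)/6=-326/279
seg 3: a=1, c=M3/2=-52/93, d=(M4−M3)/(6·2)=26/279, b=Δ3−h3·(2M3+M4)/6=766/279
t_q=3/2 → seg 0, τ=3/2; S=-5+530/279·τ+0·τ²+-344/2511·τ³=-81/31

  seg 0: a=-5 b=530/279 c=0 d=-344/2511
  seg 1: a=-3 b=-502/279 c=-344/279 d=32/31
  seg 2: a=-5 b=-326/279 c=520/279 d=-676/2511
  seg 3: a=1 b=766/279 c=-52/93 d=26/279
S(3/2) = -81/31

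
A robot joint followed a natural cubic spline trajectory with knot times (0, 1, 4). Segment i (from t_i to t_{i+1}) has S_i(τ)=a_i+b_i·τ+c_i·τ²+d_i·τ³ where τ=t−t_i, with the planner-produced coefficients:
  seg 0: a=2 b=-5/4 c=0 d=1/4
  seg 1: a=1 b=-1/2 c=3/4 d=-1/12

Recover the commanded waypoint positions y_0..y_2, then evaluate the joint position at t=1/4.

y_0=2 y_1=1 y_2=4
S(1/4) = 433/256

y_0 = S_0(0) = a_0 = 2
y_1 = S_1(0) = a_1 = 1
y_2 = S_1(3) = 4
t_q=1/4 is in segment 0 (τ=1/4); S_0(τ)=433/256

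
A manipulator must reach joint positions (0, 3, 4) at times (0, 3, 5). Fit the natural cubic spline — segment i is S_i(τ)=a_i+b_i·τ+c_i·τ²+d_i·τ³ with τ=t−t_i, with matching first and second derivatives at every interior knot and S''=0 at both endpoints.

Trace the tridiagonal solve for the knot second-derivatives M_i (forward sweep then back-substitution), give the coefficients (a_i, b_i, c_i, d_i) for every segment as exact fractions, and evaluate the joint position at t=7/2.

Δ: Δ0=1, Δ1=1/2
row 1: diag=10, rhs=-3; c'=1/5, d'=-3/10
back: M1=-3/10
M: M0=0, M1=-3/10, M2=0
seg 0: a=0, c=M0/2=0, d=(M1−M0)/(6·3)=-1/60, b=Δ0−h0·(2M0+M1)/6=23/20
seg 1: a=3, c=M1/2=-3/20, d=(M2−M1)/(6·2)=1/40, b=Δ1−h1·(2M1+M2)/6=7/10
t_q=7/2 → seg 1, τ=1/2; S=3+7/10·τ+-3/20·τ²+1/40·τ³=1061/320

  seg 0: a=0 b=23/20 c=0 d=-1/60
  seg 1: a=3 b=7/10 c=-3/20 d=1/40
S(7/2) = 1061/320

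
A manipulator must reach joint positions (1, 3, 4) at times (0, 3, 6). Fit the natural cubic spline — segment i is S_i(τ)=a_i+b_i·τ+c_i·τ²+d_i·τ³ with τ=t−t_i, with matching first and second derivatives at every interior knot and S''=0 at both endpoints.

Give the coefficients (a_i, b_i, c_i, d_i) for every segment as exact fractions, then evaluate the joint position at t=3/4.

Δ: Δ0=2/3, Δ1=1/3
row 1: diag=12, rhs=-2; c'=1/4, d'=-1/6
back: M1=-1/6
M: M0=0, M1=-1/6, M2=0
seg 0: a=1, c=M0/2=0, d=(M1−M0)/(6·3)=-1/108, b=Δ0−h0·(2M0+M1)/6=3/4
seg 1: a=3, c=M1/2=-1/12, d=(M2−M1)/(6·3)=1/108, b=Δ1−h1·(2M1+M2)/6=1/2
t_q=3/4 → seg 0, τ=3/4; S=1+3/4·τ+0·τ²+-1/108·τ³=399/256

  seg 0: a=1 b=3/4 c=0 d=-1/108
  seg 1: a=3 b=1/2 c=-1/12 d=1/108
S(3/4) = 399/256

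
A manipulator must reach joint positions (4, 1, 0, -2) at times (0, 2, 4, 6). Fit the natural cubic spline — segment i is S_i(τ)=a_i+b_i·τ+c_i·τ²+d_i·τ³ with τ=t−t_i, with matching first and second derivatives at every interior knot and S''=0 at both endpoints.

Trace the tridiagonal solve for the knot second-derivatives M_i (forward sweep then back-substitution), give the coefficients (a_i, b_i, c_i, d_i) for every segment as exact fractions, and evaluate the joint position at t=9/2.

  seg 0: a=4 b=-9/5 c=0 d=3/40
  seg 1: a=1 b=-9/10 c=9/20 d=-1/8
  seg 2: a=0 b=-3/5 c=-3/10 d=1/20
S(9/2) = -59/160

Δ: Δ0=-3/2, Δ1=-1/2, Δ2=-1
row 1: diag=8, rhs=6; c'=1/4, d'=3/4
row 2: denom=8−2·1/4=15/2; d'=(-3−2·3/4)/(15/2)=-3/5
back: M2=-3/5
back: M1=3/4−1/4·-3/5=9/10
M: M0=0, M1=9/10, M2=-3/5, M3=0
seg 0: a=4, c=M0/2=0, d=(M1−M0)/(6·2)=3/40, b=Δ0−h0·(2M0+M1)/6=-9/5
seg 1: a=1, c=M1/2=9/20, d=(M2−M1)/(6·2)=-1/8, b=Δ1−h1·(2M1+M2)/6=-9/10
seg 2: a=0, c=M2/2=-3/10, d=(M3−M2)/(6·2)=1/20, b=Δ2−h2·(2M2+M3)/6=-3/5
t_q=9/2 → seg 2, τ=1/2; S=0+-3/5·τ+-3/10·τ²+1/20·τ³=-59/160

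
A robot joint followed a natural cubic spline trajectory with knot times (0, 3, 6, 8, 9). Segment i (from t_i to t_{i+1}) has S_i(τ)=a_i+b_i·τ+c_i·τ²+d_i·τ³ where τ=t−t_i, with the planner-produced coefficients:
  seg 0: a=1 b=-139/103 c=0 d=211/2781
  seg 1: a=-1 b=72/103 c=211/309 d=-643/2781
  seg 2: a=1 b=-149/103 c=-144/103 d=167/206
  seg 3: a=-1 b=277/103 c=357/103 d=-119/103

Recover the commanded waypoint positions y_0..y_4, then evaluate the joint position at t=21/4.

y_0=1 y_1=-1 y_2=1 y_3=-1 y_4=4
S(21/4) = 9203/6592

y_0 = S_0(0) = a_0 = 1
y_1 = S_1(0) = a_1 = -1
y_2 = S_2(0) = a_2 = 1
y_3 = S_3(0) = a_3 = -1
y_4 = S_3(1) = 4
t_q=21/4 is in segment 1 (τ=9/4); S_1(τ)=9203/6592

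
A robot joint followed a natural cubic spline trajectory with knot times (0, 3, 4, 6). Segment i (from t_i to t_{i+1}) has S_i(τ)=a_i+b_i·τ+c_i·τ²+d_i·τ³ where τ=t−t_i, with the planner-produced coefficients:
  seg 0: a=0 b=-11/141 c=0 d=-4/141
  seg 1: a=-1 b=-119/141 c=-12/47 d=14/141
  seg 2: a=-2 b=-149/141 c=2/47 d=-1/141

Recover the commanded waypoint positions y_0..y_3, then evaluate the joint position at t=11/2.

y_0 = S_0(0) = a_0 = 0
y_1 = S_1(0) = a_1 = -1
y_2 = S_2(0) = a_2 = -2
y_3 = S_2(2) = -4
t_q=11/2 is in segment 2 (τ=3/2); S_2(τ)=-1321/376

y_0=0 y_1=-1 y_2=-2 y_3=-4
S(11/2) = -1321/376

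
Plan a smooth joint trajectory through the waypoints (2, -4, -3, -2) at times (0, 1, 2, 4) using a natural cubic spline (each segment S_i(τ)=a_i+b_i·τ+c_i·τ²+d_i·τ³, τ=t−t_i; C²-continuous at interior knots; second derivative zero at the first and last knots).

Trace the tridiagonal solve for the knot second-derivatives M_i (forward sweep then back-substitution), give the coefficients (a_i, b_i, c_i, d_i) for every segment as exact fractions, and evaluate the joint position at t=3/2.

  seg 0: a=2 b=-361/46 c=0 d=85/46
  seg 1: a=-4 b=-53/23 c=255/46 d=-103/46
  seg 2: a=-3 b=95/46 c=-27/23 d=9/46
S(3/2) = -1489/368

Δ: Δ0=-6, Δ1=1, Δ2=1/2
row 1: diag=4, rhs=42; c'=1/4, d'=21/2
row 2: denom=6−1·1/4=23/4; d'=(-3−1·21/2)/(23/4)=-54/23
back: M2=-54/23
back: M1=21/2−1/4·-54/23=255/23
M: M0=0, M1=255/23, M2=-54/23, M3=0
seg 0: a=2, c=M0/2=0, d=(M1−M0)/(6·1)=85/46, b=Δ0−h0·(2M0+M1)/6=-361/46
seg 1: a=-4, c=M1/2=255/46, d=(M2−M1)/(6·1)=-103/46, b=Δ1−h1·(2M1+M2)/6=-53/23
seg 2: a=-3, c=M2/2=-27/23, d=(M3−M2)/(6·2)=9/46, b=Δ2−h2·(2M2+M3)/6=95/46
t_q=3/2 → seg 1, τ=1/2; S=-4+-53/23·τ+255/46·τ²+-103/46·τ³=-1489/368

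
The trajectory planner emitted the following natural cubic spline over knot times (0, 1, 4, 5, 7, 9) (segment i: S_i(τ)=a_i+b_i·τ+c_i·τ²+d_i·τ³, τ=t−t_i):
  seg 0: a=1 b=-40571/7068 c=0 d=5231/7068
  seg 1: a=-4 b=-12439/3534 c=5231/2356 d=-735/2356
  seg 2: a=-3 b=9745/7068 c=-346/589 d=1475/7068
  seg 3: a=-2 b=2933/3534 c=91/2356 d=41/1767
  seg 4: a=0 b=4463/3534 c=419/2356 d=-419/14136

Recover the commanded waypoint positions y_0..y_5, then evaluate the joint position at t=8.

y_0=1 y_1=-4 y_2=-3 y_3=-2 y_4=0 y_5=3
S(8) = 6649/4712

y_0 = S_0(0) = a_0 = 1
y_1 = S_1(0) = a_1 = -4
y_2 = S_2(0) = a_2 = -3
y_3 = S_3(0) = a_3 = -2
y_4 = S_4(0) = a_4 = 0
y_5 = S_4(2) = 3
t_q=8 is in segment 4 (τ=1); S_4(τ)=6649/4712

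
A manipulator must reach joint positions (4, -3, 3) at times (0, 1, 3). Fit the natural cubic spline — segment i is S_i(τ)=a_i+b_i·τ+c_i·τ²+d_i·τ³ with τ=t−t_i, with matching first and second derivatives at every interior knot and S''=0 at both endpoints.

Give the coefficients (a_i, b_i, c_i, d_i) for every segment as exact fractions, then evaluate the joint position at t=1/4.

Δ: Δ0=-7, Δ1=3
row 1: diag=6, rhs=60; c'=1/3, d'=10
back: M1=10
M: M0=0, M1=10, M2=0
seg 0: a=4, c=M0/2=0, d=(M1−M0)/(6·1)=5/3, b=Δ0−h0·(2M0+M1)/6=-26/3
seg 1: a=-3, c=M1/2=5, d=(M2−M1)/(6·2)=-5/6, b=Δ1−h1·(2M1+M2)/6=-11/3
t_q=1/4 → seg 0, τ=1/4; S=4+-26/3·τ+0·τ²+5/3·τ³=119/64

  seg 0: a=4 b=-26/3 c=0 d=5/3
  seg 1: a=-3 b=-11/3 c=5 d=-5/6
S(1/4) = 119/64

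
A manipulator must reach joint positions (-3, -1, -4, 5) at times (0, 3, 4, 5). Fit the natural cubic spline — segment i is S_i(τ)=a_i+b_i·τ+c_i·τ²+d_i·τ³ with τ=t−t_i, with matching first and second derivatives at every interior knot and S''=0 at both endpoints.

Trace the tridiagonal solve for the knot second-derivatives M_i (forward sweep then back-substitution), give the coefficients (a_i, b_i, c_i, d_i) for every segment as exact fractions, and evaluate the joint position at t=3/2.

Δ: Δ0=2/3, Δ1=-3, Δ2=9
row 1: diag=8, rhs=-22; c'=1/8, d'=-11/4
row 2: denom=4−1·1/8=31/8; d'=(72−1·-11/4)/(31/8)=598/31
back: M2=598/31
back: M1=-11/4−1/8·598/31=-160/31
M: M0=0, M1=-160/31, M2=598/31, M3=0
seg 0: a=-3, c=M0/2=0, d=(M1−M0)/(6·3)=-80/279, b=Δ0−h0·(2M0+M1)/6=302/93
seg 1: a=-1, c=M1/2=-80/31, d=(M2−M1)/(6·1)=379/93, b=Δ1−h1·(2M1+M2)/6=-418/93
seg 2: a=-4, c=M2/2=299/31, d=(M3−M2)/(6·1)=-299/93, b=Δ2−h2·(2M2+M3)/6=239/93
t_q=3/2 → seg 0, τ=3/2; S=-3+302/93·τ+0·τ²+-80/279·τ³=28/31

  seg 0: a=-3 b=302/93 c=0 d=-80/279
  seg 1: a=-1 b=-418/93 c=-80/31 d=379/93
  seg 2: a=-4 b=239/93 c=299/31 d=-299/93
S(3/2) = 28/31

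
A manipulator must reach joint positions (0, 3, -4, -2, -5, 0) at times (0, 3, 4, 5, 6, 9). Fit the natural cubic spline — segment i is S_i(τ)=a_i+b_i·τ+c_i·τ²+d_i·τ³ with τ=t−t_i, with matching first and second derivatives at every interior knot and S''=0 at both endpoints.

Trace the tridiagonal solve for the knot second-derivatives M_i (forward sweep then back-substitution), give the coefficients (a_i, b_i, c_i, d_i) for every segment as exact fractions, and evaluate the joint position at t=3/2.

Δ: Δ0=1, Δ1=-7, Δ2=2, Δ3=-3, Δ4=5/3
row 1: diag=8, rhs=-48; c'=1/8, d'=-6
row 2: denom=4−1·1/8=31/8; d'=(54−1·-6)/(31/8)=480/31
row 3: denom=4−1·8/31=116/31; d'=(-30−1·480/31)/(116/31)=-705/58
row 4: denom=8−1·31/116=897/116; d'=(28−1·-705/58)/(897/116)=4658/897
back: M4=4658/897
back: M3=-705/58−31/116·4658/897=-12148/897
back: M2=480/31−8/31·-12148/897=17024/897
back: M1=-6−1/8·17024/897=-7510/897
M: M0=0, M1=-7510/897, M2=17024/897, M3=-12148/897, M4=4658/897, M5=0
seg 0: a=0, c=M0/2=0, d=(M1−M0)/(6·3)=-3755/8073, b=Δ0−h0·(2M0+M1)/6=4652/897
seg 1: a=3, c=M1/2=-3755/897, d=(M2−M1)/(6·1)=1363/299, b=Δ1−h1·(2M1+M2)/6=-6613/897
seg 2: a=-4, c=M2/2=8512/897, d=(M3−M2)/(6·1)=-374/69, b=Δ2−h2·(2M2+M3)/6=-1856/897
seg 3: a=-2, c=M3/2=-6074/897, d=(M4−M3)/(6·1)=2801/897, b=Δ3−h3·(2M3+M4)/6=194/299
seg 4: a=-5, c=M4/2=2329/897, d=(M5−M4)/(6·3)=-2329/8073, b=Δ4−h4·(2M4+M5)/6=-3163/897
t_q=3/2 → seg 0, τ=3/2; S=0+4652/897·τ+0·τ²+-3755/8073·τ³=14853/2392

  seg 0: a=0 b=4652/897 c=0 d=-3755/8073
  seg 1: a=3 b=-6613/897 c=-3755/897 d=1363/299
  seg 2: a=-4 b=-1856/897 c=8512/897 d=-374/69
  seg 3: a=-2 b=194/299 c=-6074/897 d=2801/897
  seg 4: a=-5 b=-3163/897 c=2329/897 d=-2329/8073
S(3/2) = 14853/2392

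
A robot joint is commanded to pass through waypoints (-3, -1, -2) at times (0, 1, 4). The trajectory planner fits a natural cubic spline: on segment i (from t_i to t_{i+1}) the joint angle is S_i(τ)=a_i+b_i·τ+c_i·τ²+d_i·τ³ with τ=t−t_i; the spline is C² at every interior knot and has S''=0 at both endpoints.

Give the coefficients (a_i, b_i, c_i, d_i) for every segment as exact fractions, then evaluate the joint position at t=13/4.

Δ: Δ0=2, Δ1=-1/3
row 1: diag=8, rhs=-14; c'=3/8, d'=-7/4
back: M1=-7/4
M: M0=0, M1=-7/4, M2=0
seg 0: a=-3, c=M0/2=0, d=(M1−M0)/(6·1)=-7/24, b=Δ0−h0·(2M0+M1)/6=55/24
seg 1: a=-1, c=M1/2=-7/8, d=(M2−M1)/(6·3)=7/72, b=Δ1−h1·(2M1+M2)/6=17/12
t_q=13/4 → seg 1, τ=9/4; S=-1+17/12·τ+-7/8·τ²+7/72·τ³=-581/512

  seg 0: a=-3 b=55/24 c=0 d=-7/24
  seg 1: a=-1 b=17/12 c=-7/8 d=7/72
S(13/4) = -581/512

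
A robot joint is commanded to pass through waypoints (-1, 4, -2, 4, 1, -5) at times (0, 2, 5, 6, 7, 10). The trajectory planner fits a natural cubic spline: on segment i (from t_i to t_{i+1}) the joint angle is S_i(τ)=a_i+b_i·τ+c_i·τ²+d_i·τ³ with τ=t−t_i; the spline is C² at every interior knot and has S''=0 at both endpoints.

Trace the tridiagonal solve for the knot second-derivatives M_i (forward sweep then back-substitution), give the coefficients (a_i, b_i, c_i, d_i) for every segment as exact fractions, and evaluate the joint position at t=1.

  seg 0: a=-1 b=6259/1414 c=0 d=-681/1414
  seg 1: a=4 b=-1913/1414 c=-2043/707 d=3781/4242
  seg 2: a=-2 b=3800/707 c=7257/1414 d=-6373/1414
  seg 3: a=4 b=2995/1414 c=-5931/707 d=4625/1414
  seg 4: a=1 b=-3427/707 c=2013/1414 d=-671/4242
S(1) = 2082/707

Δ: Δ0=5/2, Δ1=-2, Δ2=6, Δ3=-3, Δ4=-2
row 1: diag=10, rhs=-27; c'=3/10, d'=-27/10
row 2: denom=8−3·3/10=71/10; d'=(48−3·-27/10)/(71/10)=561/71
row 3: denom=4−1·10/71=274/71; d'=(-54−1·561/71)/(274/71)=-4395/274
row 4: denom=8−1·71/274=2121/274; d'=(6−1·-4395/274)/(2121/274)=2013/707
back: M4=2013/707
back: M3=-4395/274−71/274·2013/707=-11862/707
back: M2=561/71−10/71·-11862/707=7257/707
back: M1=-27/10−3/10·7257/707=-4086/707
M: M0=0, M1=-4086/707, M2=7257/707, M3=-11862/707, M4=2013/707, M5=0
seg 0: a=-1, c=M0/2=0, d=(M1−M0)/(6·2)=-681/1414, b=Δ0−h0·(2M0+M1)/6=6259/1414
seg 1: a=4, c=M1/2=-2043/707, d=(M2−M1)/(6·3)=3781/4242, b=Δ1−h1·(2M1+M2)/6=-1913/1414
seg 2: a=-2, c=M2/2=7257/1414, d=(M3−M2)/(6·1)=-6373/1414, b=Δ2−h2·(2M2+M3)/6=3800/707
seg 3: a=4, c=M3/2=-5931/707, d=(M4−M3)/(6·1)=4625/1414, b=Δ3−h3·(2M3+M4)/6=2995/1414
seg 4: a=1, c=M4/2=2013/1414, d=(M5−M4)/(6·3)=-671/4242, b=Δ4−h4·(2M4+M5)/6=-3427/707
t_q=1 → seg 0, τ=1; S=-1+6259/1414·τ+0·τ²+-681/1414·τ³=2082/707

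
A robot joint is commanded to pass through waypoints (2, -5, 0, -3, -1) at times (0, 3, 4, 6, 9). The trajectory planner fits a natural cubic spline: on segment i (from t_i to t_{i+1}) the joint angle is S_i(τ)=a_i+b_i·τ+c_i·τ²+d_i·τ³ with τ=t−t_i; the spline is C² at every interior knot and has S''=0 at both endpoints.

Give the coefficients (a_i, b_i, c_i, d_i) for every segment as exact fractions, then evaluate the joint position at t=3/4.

  seg 0: a=2 b=-1231/219 c=0 d=80/219
  seg 1: a=-5 b=929/219 c=240/73 d=-554/219
  seg 2: a=0 b=707/219 c=-314/73 d=1697/1752
  seg 3: a=-3 b=-1031/438 c=441/292 d=-49/292
S(3/4) = -301/146

Δ: Δ0=-7/3, Δ1=5, Δ2=-3/2, Δ3=2/3
row 1: diag=8, rhs=44; c'=1/8, d'=11/2
row 2: denom=6−1·1/8=47/8; d'=(-39−1·11/2)/(47/8)=-356/47
row 3: denom=10−2·16/47=438/47; d'=(13−2·-356/47)/(438/47)=441/146
back: M3=441/146
back: M2=-356/47−16/47·441/146=-628/73
back: M1=11/2−1/8·-628/73=480/73
M: M0=0, M1=480/73, M2=-628/73, M3=441/146, M4=0
seg 0: a=2, c=M0/2=0, d=(M1−M0)/(6·3)=80/219, b=Δ0−h0·(2M0+M1)/6=-1231/219
seg 1: a=-5, c=M1/2=240/73, d=(M2−M1)/(6·1)=-554/219, b=Δ1−h1·(2M1+M2)/6=929/219
seg 2: a=0, c=M2/2=-314/73, d=(M3−M2)/(6·2)=1697/1752, b=Δ2−h2·(2M2+M3)/6=707/219
seg 3: a=-3, c=M3/2=441/292, d=(M4−M3)/(6·3)=-49/292, b=Δ3−h3·(2M3+M4)/6=-1031/438
t_q=3/4 → seg 0, τ=3/4; S=2+-1231/219·τ+0·τ²+80/219·τ³=-301/146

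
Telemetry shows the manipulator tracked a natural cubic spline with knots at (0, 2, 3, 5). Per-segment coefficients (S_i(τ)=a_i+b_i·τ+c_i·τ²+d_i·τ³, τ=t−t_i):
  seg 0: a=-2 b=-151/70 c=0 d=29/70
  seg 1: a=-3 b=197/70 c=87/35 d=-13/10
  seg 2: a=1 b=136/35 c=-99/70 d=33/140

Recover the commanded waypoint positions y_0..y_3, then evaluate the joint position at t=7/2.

y_0 = S_0(0) = a_0 = -2
y_1 = S_1(0) = a_1 = -3
y_2 = S_2(0) = a_2 = 1
y_3 = S_2(2) = 5
t_q=7/2 is in segment 2 (τ=1/2); S_2(τ)=419/160

y_0=-2 y_1=-3 y_2=1 y_3=5
S(7/2) = 419/160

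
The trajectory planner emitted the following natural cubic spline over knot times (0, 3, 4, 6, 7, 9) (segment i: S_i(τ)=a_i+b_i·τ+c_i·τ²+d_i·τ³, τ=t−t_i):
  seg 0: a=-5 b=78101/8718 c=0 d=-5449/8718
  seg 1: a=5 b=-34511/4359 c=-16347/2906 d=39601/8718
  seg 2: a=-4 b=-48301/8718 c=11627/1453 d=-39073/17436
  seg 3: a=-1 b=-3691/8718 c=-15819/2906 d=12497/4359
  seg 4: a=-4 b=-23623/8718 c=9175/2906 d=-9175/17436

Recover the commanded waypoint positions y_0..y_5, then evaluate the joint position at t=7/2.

y_0=-5 y_1=5 y_2=-4 y_3=-1 y_4=-4 y_5=-1
S(7/2) = 4717/23248

y_0 = S_0(0) = a_0 = -5
y_1 = S_1(0) = a_1 = 5
y_2 = S_2(0) = a_2 = -4
y_3 = S_3(0) = a_3 = -1
y_4 = S_4(0) = a_4 = -4
y_5 = S_4(2) = -1
t_q=7/2 is in segment 1 (τ=1/2); S_1(τ)=4717/23248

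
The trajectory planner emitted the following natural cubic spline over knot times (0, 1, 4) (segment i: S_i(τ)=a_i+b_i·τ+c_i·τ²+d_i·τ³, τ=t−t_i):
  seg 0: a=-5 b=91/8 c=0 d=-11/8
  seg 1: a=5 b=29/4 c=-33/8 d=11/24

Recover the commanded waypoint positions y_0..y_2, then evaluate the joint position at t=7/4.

y_0 = S_0(0) = a_0 = -5
y_1 = S_1(0) = a_1 = 5
y_2 = S_1(3) = 2
t_q=7/4 is in segment 1 (τ=3/4); S_1(τ)=4255/512

y_0=-5 y_1=5 y_2=2
S(7/4) = 4255/512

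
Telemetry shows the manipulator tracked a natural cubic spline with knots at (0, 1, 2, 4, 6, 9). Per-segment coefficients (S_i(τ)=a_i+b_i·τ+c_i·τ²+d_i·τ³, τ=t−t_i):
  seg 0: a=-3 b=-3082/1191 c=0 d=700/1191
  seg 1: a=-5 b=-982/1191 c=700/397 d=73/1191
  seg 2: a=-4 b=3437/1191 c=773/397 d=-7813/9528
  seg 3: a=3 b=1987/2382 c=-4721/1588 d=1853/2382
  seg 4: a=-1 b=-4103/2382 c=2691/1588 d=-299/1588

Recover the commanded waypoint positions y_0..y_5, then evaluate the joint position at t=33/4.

y_0 = S_0(0) = a_0 = -3
y_1 = S_1(0) = a_1 = -5
y_2 = S_2(0) = a_2 = -4
y_3 = S_3(0) = a_3 = 3
y_4 = S_4(0) = a_4 = -1
y_5 = S_4(3) = 4
t_q=33/4 is in segment 4 (τ=9/4); S_4(τ)=158393/101632

y_0=-3 y_1=-5 y_2=-4 y_3=3 y_4=-1 y_5=4
S(33/4) = 158393/101632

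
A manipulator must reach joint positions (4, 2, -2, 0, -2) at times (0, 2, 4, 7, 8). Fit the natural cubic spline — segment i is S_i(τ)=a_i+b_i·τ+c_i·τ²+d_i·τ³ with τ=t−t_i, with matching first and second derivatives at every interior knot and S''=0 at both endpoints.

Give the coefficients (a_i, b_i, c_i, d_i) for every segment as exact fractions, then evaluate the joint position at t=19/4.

Δ: Δ0=-1, Δ1=-2, Δ2=2/3, Δ3=-2
row 1: diag=8, rhs=-6; c'=1/4, d'=-3/4
row 2: denom=10−2·1/4=19/2; d'=(16−2·-3/4)/(19/2)=35/19
row 3: denom=8−3·6/19=134/19; d'=(-16−3·35/19)/(134/19)=-409/134
back: M3=-409/134
back: M2=35/19−6/19·-409/134=188/67
back: M1=-3/4−1/4·188/67=-389/268
M: M0=0, M1=-389/268, M2=188/67, M3=-409/134, M4=0
seg 0: a=4, c=M0/2=0, d=(M1−M0)/(6·2)=-389/3216, b=Δ0−h0·(2M0+M1)/6=-415/804
seg 1: a=2, c=M1/2=-389/536, d=(M2−M1)/(6·2)=1141/3216, b=Δ1−h1·(2M1+M2)/6=-791/402
seg 2: a=-2, c=M2/2=94/67, d=(M3−M2)/(6·3)=-785/2412, b=Δ2−h2·(2M2+M3)/6=-493/804
seg 3: a=0, c=M3/2=-409/268, d=(M4−M3)/(6·1)=409/804, b=Δ3−h3·(2M3+M4)/6=-395/402
t_q=19/4 → seg 2, τ=3/4; S=-2+-493/804·τ+94/67·τ²+-785/2412·τ³=-31011/17152

  seg 0: a=4 b=-415/804 c=0 d=-389/3216
  seg 1: a=2 b=-791/402 c=-389/536 d=1141/3216
  seg 2: a=-2 b=-493/804 c=94/67 d=-785/2412
  seg 3: a=0 b=-395/402 c=-409/268 d=409/804
S(19/4) = -31011/17152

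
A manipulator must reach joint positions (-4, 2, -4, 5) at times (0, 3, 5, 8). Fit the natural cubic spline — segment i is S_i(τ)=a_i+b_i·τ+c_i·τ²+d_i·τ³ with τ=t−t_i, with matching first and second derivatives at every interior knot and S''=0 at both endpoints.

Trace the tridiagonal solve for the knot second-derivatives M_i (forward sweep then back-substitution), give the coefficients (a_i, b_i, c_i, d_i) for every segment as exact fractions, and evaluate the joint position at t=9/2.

Δ: Δ0=2, Δ1=-3, Δ2=3
row 1: diag=10, rhs=-30; c'=1/5, d'=-3
row 2: denom=10−2·1/5=48/5; d'=(36−2·-3)/(48/5)=35/8
back: M2=35/8
back: M1=-3−1/5·35/8=-31/8
M: M0=0, M1=-31/8, M2=35/8, M3=0
seg 0: a=-4, c=M0/2=0, d=(M1−M0)/(6·3)=-31/144, b=Δ0−h0·(2M0+M1)/6=63/16
seg 1: a=2, c=M1/2=-31/16, d=(M2−M1)/(6·2)=11/16, b=Δ1−h1·(2M1+M2)/6=-15/8
seg 2: a=-4, c=M2/2=35/16, d=(M3−M2)/(6·3)=-35/144, b=Δ2−h2·(2M2+M3)/6=-11/8
t_q=9/2 → seg 1, τ=3/2; S=2+-15/8·τ+-31/16·τ²+11/16·τ³=-365/128

  seg 0: a=-4 b=63/16 c=0 d=-31/144
  seg 1: a=2 b=-15/8 c=-31/16 d=11/16
  seg 2: a=-4 b=-11/8 c=35/16 d=-35/144
S(9/2) = -365/128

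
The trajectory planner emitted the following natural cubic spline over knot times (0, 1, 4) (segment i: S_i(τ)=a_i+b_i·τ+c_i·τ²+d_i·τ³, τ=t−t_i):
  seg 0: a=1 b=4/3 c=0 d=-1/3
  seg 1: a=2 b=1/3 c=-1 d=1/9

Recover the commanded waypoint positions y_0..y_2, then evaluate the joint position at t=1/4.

y_0 = S_0(0) = a_0 = 1
y_1 = S_1(0) = a_1 = 2
y_2 = S_1(3) = -3
t_q=1/4 is in segment 0 (τ=1/4); S_0(τ)=85/64

y_0=1 y_1=2 y_2=-3
S(1/4) = 85/64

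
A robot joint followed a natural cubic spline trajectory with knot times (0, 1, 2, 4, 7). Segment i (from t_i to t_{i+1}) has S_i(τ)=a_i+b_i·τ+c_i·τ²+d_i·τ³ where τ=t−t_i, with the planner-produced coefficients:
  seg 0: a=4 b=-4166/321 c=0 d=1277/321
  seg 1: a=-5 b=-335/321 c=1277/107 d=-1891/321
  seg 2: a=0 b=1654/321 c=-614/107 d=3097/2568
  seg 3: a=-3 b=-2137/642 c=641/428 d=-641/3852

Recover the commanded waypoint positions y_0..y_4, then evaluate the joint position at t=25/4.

y_0=4 y_1=-5 y_2=0 y_3=-3 y_4=-4
S(25/4) = -131565/27392

y_0 = S_0(0) = a_0 = 4
y_1 = S_1(0) = a_1 = -5
y_2 = S_2(0) = a_2 = 0
y_3 = S_3(0) = a_3 = -3
y_4 = S_3(3) = -4
t_q=25/4 is in segment 3 (τ=9/4); S_3(τ)=-131565/27392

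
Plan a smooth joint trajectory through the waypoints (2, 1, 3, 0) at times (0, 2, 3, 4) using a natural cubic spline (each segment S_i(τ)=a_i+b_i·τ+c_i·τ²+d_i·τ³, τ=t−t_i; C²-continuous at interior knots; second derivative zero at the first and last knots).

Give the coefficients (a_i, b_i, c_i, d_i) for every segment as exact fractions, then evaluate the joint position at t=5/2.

  seg 0: a=2 b=-83/46 c=0 d=15/46
  seg 1: a=1 b=97/46 c=45/23 d=-95/46
  seg 2: a=3 b=-4/23 c=-195/46 d=65/46
S(5/2) = 841/368

Δ: Δ0=-1/2, Δ1=2, Δ2=-3
row 1: diag=6, rhs=15; c'=1/6, d'=5/2
row 2: denom=4−1·1/6=23/6; d'=(-30−1·5/2)/(23/6)=-195/23
back: M2=-195/23
back: M1=5/2−1/6·-195/23=90/23
M: M0=0, M1=90/23, M2=-195/23, M3=0
seg 0: a=2, c=M0/2=0, d=(M1−M0)/(6·2)=15/46, b=Δ0−h0·(2M0+M1)/6=-83/46
seg 1: a=1, c=M1/2=45/23, d=(M2−M1)/(6·1)=-95/46, b=Δ1−h1·(2M1+M2)/6=97/46
seg 2: a=3, c=M2/2=-195/46, d=(M3−M2)/(6·1)=65/46, b=Δ2−h2·(2M2+M3)/6=-4/23
t_q=5/2 → seg 1, τ=1/2; S=1+97/46·τ+45/23·τ²+-95/46·τ³=841/368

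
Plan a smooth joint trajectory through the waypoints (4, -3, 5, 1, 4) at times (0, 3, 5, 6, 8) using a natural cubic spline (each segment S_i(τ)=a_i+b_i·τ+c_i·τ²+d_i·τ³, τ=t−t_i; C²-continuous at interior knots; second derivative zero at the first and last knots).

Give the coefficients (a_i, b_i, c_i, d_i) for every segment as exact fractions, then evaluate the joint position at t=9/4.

  seg 0: a=4 b=-2620/489 c=0 d=493/1467
  seg 1: a=-3 b=1817/489 c=493/163 d=-2819/1956
  seg 2: a=5 b=-724/489 c=-1833/326 d=3035/978
  seg 3: a=1 b=-3341/978 c=601/163 d=-601/978
S(9/4) = -44099/10432

Δ: Δ0=-7/3, Δ1=4, Δ2=-4, Δ3=3/2
row 1: diag=10, rhs=38; c'=1/5, d'=19/5
row 2: denom=6−2·1/5=28/5; d'=(-48−2·19/5)/(28/5)=-139/14
row 3: denom=6−1·5/28=163/28; d'=(33−1·-139/14)/(163/28)=1202/163
back: M3=1202/163
back: M2=-139/14−5/28·1202/163=-1833/163
back: M1=19/5−1/5·-1833/163=986/163
M: M0=0, M1=986/163, M2=-1833/163, M3=1202/163, M4=0
seg 0: a=4, c=M0/2=0, d=(M1−M0)/(6·3)=493/1467, b=Δ0−h0·(2M0+M1)/6=-2620/489
seg 1: a=-3, c=M1/2=493/163, d=(M2−M1)/(6·2)=-2819/1956, b=Δ1−h1·(2M1+M2)/6=1817/489
seg 2: a=5, c=M2/2=-1833/326, d=(M3−M2)/(6·1)=3035/978, b=Δ2−h2·(2M2+M3)/6=-724/489
seg 3: a=1, c=M3/2=601/163, d=(M4−M3)/(6·2)=-601/978, b=Δ3−h3·(2M3+M4)/6=-3341/978
t_q=9/4 → seg 0, τ=9/4; S=4+-2620/489·τ+0·τ²+493/1467·τ³=-44099/10432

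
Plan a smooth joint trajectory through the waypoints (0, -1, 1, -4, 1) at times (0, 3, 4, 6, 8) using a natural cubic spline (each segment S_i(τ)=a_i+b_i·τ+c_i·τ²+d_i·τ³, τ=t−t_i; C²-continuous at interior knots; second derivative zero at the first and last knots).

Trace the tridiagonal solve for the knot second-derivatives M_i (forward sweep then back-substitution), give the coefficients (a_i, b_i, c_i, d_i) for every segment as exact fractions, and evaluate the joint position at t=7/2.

  seg 0: a=0 b=-841/516 c=0 d=223/1548
  seg 1: a=-1 b=583/258 c=223/172 d=-803/516
  seg 2: a=1 b=95/516 c=-145/43 d=2095/2064
  seg 3: a=-4 b=-145/129 c=935/344 d=-935/2064
S(7/2) = 357/1376

Δ: Δ0=-1/3, Δ1=2, Δ2=-5/2, Δ3=5/2
row 1: diag=8, rhs=14; c'=1/8, d'=7/4
row 2: denom=6−1·1/8=47/8; d'=(-27−1·7/4)/(47/8)=-230/47
row 3: denom=8−2·16/47=344/47; d'=(30−2·-230/47)/(344/47)=935/172
back: M3=935/172
back: M2=-230/47−16/47·935/172=-290/43
back: M1=7/4−1/8·-290/43=223/86
M: M0=0, M1=223/86, M2=-290/43, M3=935/172, M4=0
seg 0: a=0, c=M0/2=0, d=(M1−M0)/(6·3)=223/1548, b=Δ0−h0·(2M0+M1)/6=-841/516
seg 1: a=-1, c=M1/2=223/172, d=(M2−M1)/(6·1)=-803/516, b=Δ1−h1·(2M1+M2)/6=583/258
seg 2: a=1, c=M2/2=-145/43, d=(M3−M2)/(6·2)=2095/2064, b=Δ2−h2·(2M2+M3)/6=95/516
seg 3: a=-4, c=M3/2=935/344, d=(M4−M3)/(6·2)=-935/2064, b=Δ3−h3·(2M3+M4)/6=-145/129
t_q=7/2 → seg 1, τ=1/2; S=-1+583/258·τ+223/172·τ²+-803/516·τ³=357/1376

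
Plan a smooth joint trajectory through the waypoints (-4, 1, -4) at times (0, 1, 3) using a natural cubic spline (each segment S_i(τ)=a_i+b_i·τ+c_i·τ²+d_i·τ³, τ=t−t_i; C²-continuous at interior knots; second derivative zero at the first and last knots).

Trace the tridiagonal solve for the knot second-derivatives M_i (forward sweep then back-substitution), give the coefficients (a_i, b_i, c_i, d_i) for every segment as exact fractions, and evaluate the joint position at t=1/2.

Δ: Δ0=5, Δ1=-5/2
row 1: diag=6, rhs=-45; c'=1/3, d'=-15/2
back: M1=-15/2
M: M0=0, M1=-15/2, M2=0
seg 0: a=-4, c=M0/2=0, d=(M1−M0)/(6·1)=-5/4, b=Δ0−h0·(2M0+M1)/6=25/4
seg 1: a=1, c=M1/2=-15/4, d=(M2−M1)/(6·2)=5/8, b=Δ1−h1·(2M1+M2)/6=5/2
t_q=1/2 → seg 0, τ=1/2; S=-4+25/4·τ+0·τ²+-5/4·τ³=-33/32

  seg 0: a=-4 b=25/4 c=0 d=-5/4
  seg 1: a=1 b=5/2 c=-15/4 d=5/8
S(1/2) = -33/32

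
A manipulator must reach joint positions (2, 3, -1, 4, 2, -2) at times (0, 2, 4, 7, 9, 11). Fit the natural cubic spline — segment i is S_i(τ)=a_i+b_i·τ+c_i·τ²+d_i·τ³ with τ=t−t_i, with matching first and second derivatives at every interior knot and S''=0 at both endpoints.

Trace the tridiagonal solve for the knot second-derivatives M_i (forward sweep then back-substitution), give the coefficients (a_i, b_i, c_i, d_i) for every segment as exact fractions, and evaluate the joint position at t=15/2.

  seg 0: a=2 b=277/195 c=0 d=-359/1560
  seg 1: a=3 b=-523/390 c=-359/260 d=41/78
  seg 2: a=-1 b=-217/390 c=461/260 d=-161/468
  seg 3: a=4 b=619/780 c=-86/65 d=133/624
  seg 4: a=2 b=-757/390 c=-23/520 d=23/3120
S(15/2) = 34051/8320

Δ: Δ0=1/2, Δ1=-2, Δ2=5/3, Δ3=-1, Δ4=-2
row 1: diag=8, rhs=-15; c'=1/4, d'=-15/8
row 2: denom=10−2·1/4=19/2; d'=(22−2·-15/8)/(19/2)=103/38
row 3: denom=10−3·6/19=172/19; d'=(-16−3·103/38)/(172/19)=-917/344
row 4: denom=8−2·19/86=325/43; d'=(-6−2·-917/344)/(325/43)=-23/260
back: M4=-23/260
back: M3=-917/344−19/86·-23/260=-172/65
back: M2=103/38−6/19·-172/65=461/130
back: M1=-15/8−1/4·461/130=-359/130
M: M0=0, M1=-359/130, M2=461/130, M3=-172/65, M4=-23/260, M5=0
seg 0: a=2, c=M0/2=0, d=(M1−M0)/(6·2)=-359/1560, b=Δ0−h0·(2M0+M1)/6=277/195
seg 1: a=3, c=M1/2=-359/260, d=(M2−M1)/(6·2)=41/78, b=Δ1−h1·(2M1+M2)/6=-523/390
seg 2: a=-1, c=M2/2=461/260, d=(M3−M2)/(6·3)=-161/468, b=Δ2−h2·(2M2+M3)/6=-217/390
seg 3: a=4, c=M3/2=-86/65, d=(M4−M3)/(6·2)=133/624, b=Δ3−h3·(2M3+M4)/6=619/780
seg 4: a=2, c=M4/2=-23/520, d=(M5−M4)/(6·2)=23/3120, b=Δ4−h4·(2M4+M5)/6=-757/390
t_q=15/2 → seg 3, τ=1/2; S=4+619/780·τ+-86/65·τ²+133/624·τ³=34051/8320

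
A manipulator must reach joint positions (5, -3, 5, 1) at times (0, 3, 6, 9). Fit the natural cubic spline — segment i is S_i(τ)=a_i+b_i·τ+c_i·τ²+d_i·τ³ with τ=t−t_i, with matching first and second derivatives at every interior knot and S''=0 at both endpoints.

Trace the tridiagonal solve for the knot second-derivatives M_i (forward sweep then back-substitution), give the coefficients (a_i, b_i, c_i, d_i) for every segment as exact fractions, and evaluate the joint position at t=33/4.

  seg 0: a=5 b=-196/45 c=0 d=76/405
  seg 1: a=-3 b=32/45 c=76/45 d=-28/81
  seg 2: a=5 b=68/45 c=-64/45 d=64/405
S(33/4) = 3

Δ: Δ0=-8/3, Δ1=8/3, Δ2=-4/3
row 1: diag=12, rhs=32; c'=1/4, d'=8/3
row 2: denom=12−3·1/4=45/4; d'=(-24−3·8/3)/(45/4)=-128/45
back: M2=-128/45
back: M1=8/3−1/4·-128/45=152/45
M: M0=0, M1=152/45, M2=-128/45, M3=0
seg 0: a=5, c=M0/2=0, d=(M1−M0)/(6·3)=76/405, b=Δ0−h0·(2M0+M1)/6=-196/45
seg 1: a=-3, c=M1/2=76/45, d=(M2−M1)/(6·3)=-28/81, b=Δ1−h1·(2M1+M2)/6=32/45
seg 2: a=5, c=M2/2=-64/45, d=(M3−M2)/(6·3)=64/405, b=Δ2−h2·(2M2+M3)/6=68/45
t_q=33/4 → seg 2, τ=9/4; S=5+68/45·τ+-64/45·τ²+64/405·τ³=3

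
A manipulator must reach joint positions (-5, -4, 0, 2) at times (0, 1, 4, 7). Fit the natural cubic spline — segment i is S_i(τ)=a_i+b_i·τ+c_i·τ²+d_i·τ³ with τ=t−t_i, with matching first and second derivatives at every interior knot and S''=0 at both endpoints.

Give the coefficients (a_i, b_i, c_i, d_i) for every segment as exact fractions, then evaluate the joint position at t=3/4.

  seg 0: a=-5 b=27/29 c=0 d=2/29
  seg 1: a=-4 b=33/29 c=6/29 d=-37/783
  seg 2: a=0 b=32/29 c=-19/87 d=19/783
S(3/4) = -3965/928

Δ: Δ0=1, Δ1=4/3, Δ2=2/3
row 1: diag=8, rhs=2; c'=3/8, d'=1/4
row 2: denom=12−3·3/8=87/8; d'=(-4−3·1/4)/(87/8)=-38/87
back: M2=-38/87
back: M1=1/4−3/8·-38/87=12/29
M: M0=0, M1=12/29, M2=-38/87, M3=0
seg 0: a=-5, c=M0/2=0, d=(M1−M0)/(6·1)=2/29, b=Δ0−h0·(2M0+M1)/6=27/29
seg 1: a=-4, c=M1/2=6/29, d=(M2−M1)/(6·3)=-37/783, b=Δ1−h1·(2M1+M2)/6=33/29
seg 2: a=0, c=M2/2=-19/87, d=(M3−M2)/(6·3)=19/783, b=Δ2−h2·(2M2+M3)/6=32/29
t_q=3/4 → seg 0, τ=3/4; S=-5+27/29·τ+0·τ²+2/29·τ³=-3965/928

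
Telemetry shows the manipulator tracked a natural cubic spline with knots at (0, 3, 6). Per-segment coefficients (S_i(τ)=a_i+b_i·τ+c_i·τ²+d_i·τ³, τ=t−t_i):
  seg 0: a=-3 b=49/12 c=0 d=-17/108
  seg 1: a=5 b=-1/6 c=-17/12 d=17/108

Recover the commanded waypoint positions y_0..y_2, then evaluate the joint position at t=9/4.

y_0 = S_0(0) = a_0 = -3
y_1 = S_1(0) = a_1 = 5
y_2 = S_1(3) = -4
t_q=9/4 is in segment 0 (τ=9/4); S_0(τ)=1125/256

y_0=-3 y_1=5 y_2=-4
S(9/4) = 1125/256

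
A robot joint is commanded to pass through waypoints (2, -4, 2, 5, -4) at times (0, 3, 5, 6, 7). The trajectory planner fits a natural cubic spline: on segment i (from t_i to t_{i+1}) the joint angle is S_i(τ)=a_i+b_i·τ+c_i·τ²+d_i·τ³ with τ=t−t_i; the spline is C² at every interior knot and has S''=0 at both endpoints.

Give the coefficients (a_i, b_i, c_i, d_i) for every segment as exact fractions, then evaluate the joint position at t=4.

  seg 0: a=2 b=-701/214 c=0 d=91/642
  seg 1: a=-4 b=59/107 c=273/214 d=-11/428
  seg 2: a=2 b=572/107 c=120/107 d=-371/107
  seg 3: a=5 b=-301/107 c=-993/107 d=331/107
S(4) = -941/428

Δ: Δ0=-2, Δ1=3, Δ2=3, Δ3=-9
row 1: diag=10, rhs=30; c'=1/5, d'=3
row 2: denom=6−2·1/5=28/5; d'=(0−2·3)/(28/5)=-15/14
row 3: denom=4−1·5/28=107/28; d'=(-72−1·-15/14)/(107/28)=-1986/107
back: M3=-1986/107
back: M2=-15/14−5/28·-1986/107=240/107
back: M1=3−1/5·240/107=273/107
M: M0=0, M1=273/107, M2=240/107, M3=-1986/107, M4=0
seg 0: a=2, c=M0/2=0, d=(M1−M0)/(6·3)=91/642, b=Δ0−h0·(2M0+M1)/6=-701/214
seg 1: a=-4, c=M1/2=273/214, d=(M2−M1)/(6·2)=-11/428, b=Δ1−h1·(2M1+M2)/6=59/107
seg 2: a=2, c=M2/2=120/107, d=(M3−M2)/(6·1)=-371/107, b=Δ2−h2·(2M2+M3)/6=572/107
seg 3: a=5, c=M3/2=-993/107, d=(M4−M3)/(6·1)=331/107, b=Δ3−h3·(2M3+M4)/6=-301/107
t_q=4 → seg 1, τ=1; S=-4+59/107·τ+273/214·τ²+-11/428·τ³=-941/428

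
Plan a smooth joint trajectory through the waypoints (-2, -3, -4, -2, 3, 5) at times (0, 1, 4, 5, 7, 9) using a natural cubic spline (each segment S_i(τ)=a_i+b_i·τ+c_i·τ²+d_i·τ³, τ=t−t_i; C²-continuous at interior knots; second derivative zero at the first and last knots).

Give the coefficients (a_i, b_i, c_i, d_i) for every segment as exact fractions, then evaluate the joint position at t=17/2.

  seg 0: a=-2 b=-6895/7068 c=0 d=-173/7068
  seg 1: a=-3 b=-3707/3534 c=-173/2356 d=245/2356
  seg 2: a=-4 b=9317/7068 c=508/589 d=-1277/7068
  seg 3: a=-2 b=8839/3534 c=755/2356 d=-2269/14136
  seg 4: a=3 b=3281/1767 c=-757/1178 d=757/7068
S(17/2) = 88601/18848

Δ: Δ0=-1, Δ1=-1/3, Δ2=2, Δ3=5/2, Δ4=1
row 1: diag=8, rhs=4; c'=3/8, d'=1/2
row 2: denom=8−3·3/8=55/8; d'=(14−3·1/2)/(55/8)=20/11
row 3: denom=6−1·8/55=322/55; d'=(3−1·20/11)/(322/55)=65/322
row 4: denom=8−2·55/161=1178/161; d'=(-9−2·65/322)/(1178/161)=-757/589
back: M4=-757/589
back: M3=65/322−55/161·-757/589=755/1178
back: M2=20/11−8/55·755/1178=1016/589
back: M1=1/2−3/8·1016/589=-173/1178
M: M0=0, M1=-173/1178, M2=1016/589, M3=755/1178, M4=-757/589, M5=0
seg 0: a=-2, c=M0/2=0, d=(M1−M0)/(6·1)=-173/7068, b=Δ0−h0·(2M0+M1)/6=-6895/7068
seg 1: a=-3, c=M1/2=-173/2356, d=(M2−M1)/(6·3)=245/2356, b=Δ1−h1·(2M1+M2)/6=-3707/3534
seg 2: a=-4, c=M2/2=508/589, d=(M3−M2)/(6·1)=-1277/7068, b=Δ2−h2·(2M2+M3)/6=9317/7068
seg 3: a=-2, c=M3/2=755/2356, d=(M4−M3)/(6·2)=-2269/14136, b=Δ3−h3·(2M3+M4)/6=8839/3534
seg 4: a=3, c=M4/2=-757/1178, d=(M5−M4)/(6·2)=757/7068, b=Δ4−h4·(2M4+M5)/6=3281/1767
t_q=17/2 → seg 4, τ=3/2; S=3+3281/1767·τ+-757/1178·τ²+757/7068·τ³=88601/18848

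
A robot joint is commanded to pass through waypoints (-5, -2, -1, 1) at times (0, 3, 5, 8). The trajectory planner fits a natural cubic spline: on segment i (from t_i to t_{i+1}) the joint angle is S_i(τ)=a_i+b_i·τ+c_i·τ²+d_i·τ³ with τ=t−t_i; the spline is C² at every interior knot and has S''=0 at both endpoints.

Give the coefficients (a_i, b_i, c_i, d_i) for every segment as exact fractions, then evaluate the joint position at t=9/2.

  seg 0: a=-5 b=7/6 c=0 d=-1/54
  seg 1: a=-2 b=2/3 c=-1/6 d=1/24
  seg 2: a=-1 b=1/2 c=1/12 d=-1/108
S(9/2) = -79/64

Δ: Δ0=1, Δ1=1/2, Δ2=2/3
row 1: diag=10, rhs=-3; c'=1/5, d'=-3/10
row 2: denom=10−2·1/5=48/5; d'=(1−2·-3/10)/(48/5)=1/6
back: M2=1/6
back: M1=-3/10−1/5·1/6=-1/3
M: M0=0, M1=-1/3, M2=1/6, M3=0
seg 0: a=-5, c=M0/2=0, d=(M1−M0)/(6·3)=-1/54, b=Δ0−h0·(2M0+M1)/6=7/6
seg 1: a=-2, c=M1/2=-1/6, d=(M2−M1)/(6·2)=1/24, b=Δ1−h1·(2M1+M2)/6=2/3
seg 2: a=-1, c=M2/2=1/12, d=(M3−M2)/(6·3)=-1/108, b=Δ2−h2·(2M2+M3)/6=1/2
t_q=9/2 → seg 1, τ=3/2; S=-2+2/3·τ+-1/6·τ²+1/24·τ³=-79/64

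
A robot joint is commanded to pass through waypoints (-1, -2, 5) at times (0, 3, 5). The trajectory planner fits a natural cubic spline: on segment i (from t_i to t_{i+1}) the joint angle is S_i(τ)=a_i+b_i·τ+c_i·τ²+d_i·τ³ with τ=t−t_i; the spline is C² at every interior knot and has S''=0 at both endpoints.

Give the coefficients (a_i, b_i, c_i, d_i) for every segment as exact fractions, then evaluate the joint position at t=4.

  seg 0: a=-1 b=-89/60 c=0 d=23/180
  seg 1: a=-2 b=59/30 c=23/20 d=-23/120
S(4) = 37/40

Δ: Δ0=-1/3, Δ1=7/2
row 1: diag=10, rhs=23; c'=1/5, d'=23/10
back: M1=23/10
M: M0=0, M1=23/10, M2=0
seg 0: a=-1, c=M0/2=0, d=(M1−M0)/(6·3)=23/180, b=Δ0−h0·(2M0+M1)/6=-89/60
seg 1: a=-2, c=M1/2=23/20, d=(M2−M1)/(6·2)=-23/120, b=Δ1−h1·(2M1+M2)/6=59/30
t_q=4 → seg 1, τ=1; S=-2+59/30·τ+23/20·τ²+-23/120·τ³=37/40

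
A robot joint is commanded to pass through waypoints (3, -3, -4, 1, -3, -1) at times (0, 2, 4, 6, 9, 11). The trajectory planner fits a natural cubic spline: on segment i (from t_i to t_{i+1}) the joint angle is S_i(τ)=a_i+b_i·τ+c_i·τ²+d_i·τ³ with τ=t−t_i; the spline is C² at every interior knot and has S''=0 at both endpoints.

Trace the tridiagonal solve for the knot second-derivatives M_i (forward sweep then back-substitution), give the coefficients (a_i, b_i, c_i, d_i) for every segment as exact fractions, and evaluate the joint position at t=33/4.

  seg 0: a=3 b=-13054/3855 c=0 d=1489/15420
  seg 1: a=-3 b=-8587/3855 c=1489/2570 d=877/6168
  seg 2: a=-4 b=13849/7710 c=7363/5140 d=-16663/30840
  seg 3: a=1 b=4019/3855 c=-465/257 d=3922/11565
  seg 4: a=-3 b=-2533/3855 c=1597/1285 d=-1597/7710
S(33/4) = -80233/41120

Δ: Δ0=-3, Δ1=-1/2, Δ2=5/2, Δ3=-4/3, Δ4=1
row 1: diag=8, rhs=15; c'=1/4, d'=15/8
row 2: denom=8−2·1/4=15/2; d'=(18−2·15/8)/(15/2)=19/10
row 3: denom=10−2·4/15=142/15; d'=(-23−2·19/10)/(142/15)=-201/71
row 4: denom=10−3·45/142=1285/142; d'=(14−3·-201/71)/(1285/142)=3194/1285
back: M4=3194/1285
back: M3=-201/71−45/142·3194/1285=-930/257
back: M2=19/10−4/15·-930/257=7363/2570
back: M1=15/8−1/4·7363/2570=1489/1285
M: M0=0, M1=1489/1285, M2=7363/2570, M3=-930/257, M4=3194/1285, M5=0
seg 0: a=3, c=M0/2=0, d=(M1−M0)/(6·2)=1489/15420, b=Δ0−h0·(2M0+M1)/6=-13054/3855
seg 1: a=-3, c=M1/2=1489/2570, d=(M2−M1)/(6·2)=877/6168, b=Δ1−h1·(2M1+M2)/6=-8587/3855
seg 2: a=-4, c=M2/2=7363/5140, d=(M3−M2)/(6·2)=-16663/30840, b=Δ2−h2·(2M2+M3)/6=13849/7710
seg 3: a=1, c=M3/2=-465/257, d=(M4−M3)/(6·3)=3922/11565, b=Δ3−h3·(2M3+M4)/6=4019/3855
seg 4: a=-3, c=M4/2=1597/1285, d=(M5−M4)/(6·2)=-1597/7710, b=Δ4−h4·(2M4+M5)/6=-2533/3855
t_q=33/4 → seg 3, τ=9/4; S=1+4019/3855·τ+-465/257·τ²+3922/11565·τ³=-80233/41120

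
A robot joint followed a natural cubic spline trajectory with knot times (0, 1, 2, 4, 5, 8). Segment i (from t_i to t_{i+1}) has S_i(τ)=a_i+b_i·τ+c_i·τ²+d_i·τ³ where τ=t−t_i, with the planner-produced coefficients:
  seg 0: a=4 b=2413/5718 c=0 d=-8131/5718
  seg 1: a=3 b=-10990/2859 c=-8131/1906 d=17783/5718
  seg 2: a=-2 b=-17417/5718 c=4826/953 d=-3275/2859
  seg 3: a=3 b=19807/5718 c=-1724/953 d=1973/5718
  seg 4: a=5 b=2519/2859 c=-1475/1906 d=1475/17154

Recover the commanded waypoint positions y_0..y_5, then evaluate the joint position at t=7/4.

y_0=4 y_1=3 y_2=-2 y_3=3 y_4=5 y_5=3
S(7/4) = -118397/121984

y_0 = S_0(0) = a_0 = 4
y_1 = S_1(0) = a_1 = 3
y_2 = S_2(0) = a_2 = -2
y_3 = S_3(0) = a_3 = 3
y_4 = S_4(0) = a_4 = 5
y_5 = S_4(3) = 3
t_q=7/4 is in segment 1 (τ=3/4); S_1(τ)=-118397/121984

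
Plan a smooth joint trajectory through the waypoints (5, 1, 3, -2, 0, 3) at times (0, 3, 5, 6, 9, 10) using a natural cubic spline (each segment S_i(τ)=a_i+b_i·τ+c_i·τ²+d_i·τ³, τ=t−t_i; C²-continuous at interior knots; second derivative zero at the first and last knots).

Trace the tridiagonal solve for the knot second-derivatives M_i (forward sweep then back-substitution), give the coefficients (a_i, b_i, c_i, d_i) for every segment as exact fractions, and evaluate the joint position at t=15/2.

  seg 0: a=5 b=-1058/375 c=0 d=62/375
  seg 1: a=1 b=616/375 c=186/125 d=-1357/1500
  seg 2: a=3 b=-1223/375 c=-197/50 d=1651/750
  seg 3: a=-2 b=-3403/750 c=333/125 d=-697/2250
  seg 4: a=0 b=1156/375 c=-31/250 d=31/750
S(15/2) = -1543/400

Δ: Δ0=-4/3, Δ1=1, Δ2=-5, Δ3=2/3, Δ4=3
row 1: diag=10, rhs=14; c'=1/5, d'=7/5
row 2: denom=6−2·1/5=28/5; d'=(-36−2·7/5)/(28/5)=-97/14
row 3: denom=8−1·5/28=219/28; d'=(34−1·-97/14)/(219/28)=382/73
row 4: denom=8−3·28/73=500/73; d'=(14−3·382/73)/(500/73)=-31/125
back: M4=-31/125
back: M3=382/73−28/73·-31/125=666/125
back: M2=-97/14−5/28·666/125=-197/25
back: M1=7/5−1/5·-197/25=372/125
M: M0=0, M1=372/125, M2=-197/25, M3=666/125, M4=-31/125, M5=0
seg 0: a=5, c=M0/2=0, d=(M1−M0)/(6·3)=62/375, b=Δ0−h0·(2M0+M1)/6=-1058/375
seg 1: a=1, c=M1/2=186/125, d=(M2−M1)/(6·2)=-1357/1500, b=Δ1−h1·(2M1+M2)/6=616/375
seg 2: a=3, c=M2/2=-197/50, d=(M3−M2)/(6·1)=1651/750, b=Δ2−h2·(2M2+M3)/6=-1223/375
seg 3: a=-2, c=M3/2=333/125, d=(M4−M3)/(6·3)=-697/2250, b=Δ3−h3·(2M3+M4)/6=-3403/750
seg 4: a=0, c=M4/2=-31/250, d=(M5−M4)/(6·1)=31/750, b=Δ4−h4·(2M4+M5)/6=1156/375
t_q=15/2 → seg 3, τ=3/2; S=-2+-3403/750·τ+333/125·τ²+-697/2250·τ³=-1543/400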